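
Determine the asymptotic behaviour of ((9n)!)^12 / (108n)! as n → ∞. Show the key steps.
((9n)!)^12/(108n)! ~ ((2π·9n)^(11/2) / sqrt(12)) · 12^(−12·9n)  →  0

Write N = 9n. Stirling: N! ~ sqrt(2π N)(N/e)^N and (12N)! ~ sqrt(2π·12N)·(12N/e)^(12N).
  (N!)^12/(12N)! ~ (2π N)^(12/2) (N/e)^(12N) / [sqrt(2π·12N) (12N/e)^(12N)]
     = (2π N)^(12/2) / sqrt(2π·12N) · (N/(12N))^(12N)
     = (2π N)^((12−1)/2) / sqrt(12) · 12^(−12N).
Since 12^12 > 1, the factor 12^(−12N) decays exponentially, so the ratio → 0. Substituting N = 9n gives the stated form.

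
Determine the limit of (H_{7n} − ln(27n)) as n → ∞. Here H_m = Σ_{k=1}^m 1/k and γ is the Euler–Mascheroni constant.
lim = ln(7/27) + γ

By Euler-Maclaurin, H_m = ln m + γ + O(1/m). So
  H_{7n} − ln(27n) = ln(7n) + γ − ln(27n) + O(1/n)
                       = ln(7/27) + γ + O(1/n).
Hence the limit is ln(7/27) + γ.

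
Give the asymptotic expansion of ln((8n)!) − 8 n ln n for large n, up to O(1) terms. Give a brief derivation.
ln((8n)!) − 8 n ln n = 8(ln 8 − 1) n + (1/2) ln(2π·8n) + O(1/n)

Stirling: ln((8n)!) = 8n ln(8n) − 8n + (1/2) ln(2π·8n) + O(1/n).
Since 8n ln(8n) = 8n ln n + 8n ln 8, subtracting 8n ln n cancels the n ln n term exactly. What remains is 8(ln 8 − 1) n + (1/2) ln(2π·8n) + O(1/n).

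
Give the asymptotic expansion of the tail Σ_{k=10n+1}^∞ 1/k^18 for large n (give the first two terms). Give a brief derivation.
Σ_{k>10n} 1/k^18 = 1/(17 · (10n)^17) − 1/(2 · (10n)^18) + O(1/(10n)^19)

Compare to the integral: ∫_{10n}^∞ x^(−18) dx = [−x^(−17)/17]_{10n}^∞ = 1/((18−1)·(10n)^17). The Euler-Maclaurin correction adds −f(10n)/2 = −1/(2·(10n)^18). Euler-Maclaurin then gives
  Σ_{k>10n} 1/k^18 = ∫_{10n}^∞ dx/x^18 − 1/(2·(10n)^18) + O(1/(10n)^19).
(Equivalently this is ζ(18) − Σ_{k≤10n} 1/k^18.)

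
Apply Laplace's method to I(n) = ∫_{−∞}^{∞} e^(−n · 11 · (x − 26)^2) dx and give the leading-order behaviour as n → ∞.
I(n) = sqrt(π/(11n))

Here φ(x) = 11 · (x − 26)^2 has its unique minimum at x* = 26 with φ(x*) = 0 and φ''(x*) = 22. Laplace's method gives
  I(n) ~ e^(−n φ(x*)) · sqrt(2π / (n · φ''(x*))) = sqrt(2π / (22n)) = sqrt(π/(11n)).
This is exact: substituting u = (x − 26)·sqrt(11n) gives I(n) = (1/sqrt(11n)) ∫_{−∞}^{∞} e^(−u^2) du = sqrt(π/(11n)).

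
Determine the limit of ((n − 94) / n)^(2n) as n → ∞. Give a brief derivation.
lim = e^(−188)

Rewrite as (1 − 94/n)^(2n). By the standard limit (1 + x/n)^n → e^x, we have (1 − 94/n)^n → e^(−94), and raising to the 2nd power gives e^(−188).
More precisely, ln[(1 − 94/n)^(2n)] = 2n · ln(1 − 94/n) = 2n · (-94/n + O(1/n^2)) = -188 + O(1/n) → -188.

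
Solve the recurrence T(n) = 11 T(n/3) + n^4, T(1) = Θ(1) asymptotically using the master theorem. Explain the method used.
T(n) = Θ(n^4)

log_3 11 ≈ 2.183. f(n) = n^4 dominates n^(log_3 11) since 4 > 2.183, and the regularity condition a·f(n/b) = 11·(n/3)^4 = (11/81)·n^4 ≤ c·f(n) holds with c = 11/81 ≈ 0.136 < 1. So this is Case 3: T(n) = Θ(f(n)) = Θ(n^4).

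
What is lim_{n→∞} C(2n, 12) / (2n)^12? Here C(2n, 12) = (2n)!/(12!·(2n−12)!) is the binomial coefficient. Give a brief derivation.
lim = 1/12! = 1/479001600

With N = 2n → ∞: C(N, 12) / N^12 = [N(N−1)…(N−11)] / (12! · N^12) = (1/12!) · 1 · (1 − 1/(2n)) · … · (1 − 11/(2n)). Each factor → 1 as N → ∞, so the limit is 1/12! = 1/479001600.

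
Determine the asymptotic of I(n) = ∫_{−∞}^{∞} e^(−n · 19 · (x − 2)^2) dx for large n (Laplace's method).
I(n) = sqrt(π/(19n))

Here φ(x) = 19 · (x − 2)^2 has its unique minimum at x* = 2 with φ(x*) = 0 and φ''(x*) = 38. Laplace's method gives
  I(n) ~ e^(−n φ(x*)) · sqrt(2π / (n · φ''(x*))) = sqrt(2π / (38n)) = sqrt(π/(19n)).
This is exact: substituting u = (x − 2)·sqrt(19n) gives I(n) = (1/sqrt(19n)) ∫_{−∞}^{∞} e^(−u^2) du = sqrt(π/(19n)).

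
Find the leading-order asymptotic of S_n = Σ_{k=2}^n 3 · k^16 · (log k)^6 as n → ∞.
S_n ~ 3 · n^17 · (log n)^6 / 17

By integral comparison, S_n = ∫_1^n 3 · x^16 · (log x)^6 dx + O(n^16 · (log n)^6). For the integral, the leading term of ∫_1^n x^16 (log x)^6 dx is n^17/17 · (log n)^6 (by repeated integration by parts; each step lowers the log-exponent and produces a relatively O(1/log n) correction). Hence S_n ~ 3 · n^17 · (log n)^6 / 17.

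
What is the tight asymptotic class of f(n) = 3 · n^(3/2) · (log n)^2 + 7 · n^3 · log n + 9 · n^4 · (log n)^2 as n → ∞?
f(n) ∈ Θ(n^4 · (log n)^2)

Compare the terms by growth order. For large n, n^a · (log n)^b dominates n^a' · (log n)^b' iff a > a', or (a = a' and b > b'). Ranking the 3 terms shows the dominant one is 9 · n^4 · (log n)^2. Hence f(n) ∈ Θ(n^4 · (log n)^2).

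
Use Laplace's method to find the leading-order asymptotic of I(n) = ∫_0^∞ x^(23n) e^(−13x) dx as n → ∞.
I(n) ~ (sqrt(2π·23n) / 13) · (23n/(13e))^(23n)

Write the integrand as exp(23n ln x − 13x) and set f(x) = 23n ln x − 13x. Then f'(x) = 23n/x − 13 = 0 at x* = 23n/13, and f''(x*) = −23n/x*^2 = −13^2/(23n). Laplace's method (interior maximum) gives
  I(n) ~ e^(f(x*)) · sqrt(2π / |f''(x*)|)
        = exp(23n ln(23n/13) − 23n) · sqrt(2π · 23n / 13^2)
        = (23n/13)^(23n) e^(−23n) · sqrt(2π·23n) / 13
        = (sqrt(2π·23n) / 13) · (23n/(13e))^(23n).
This matches Γ(23n+1)/13^(23n+1) with Stirling applied to Γ.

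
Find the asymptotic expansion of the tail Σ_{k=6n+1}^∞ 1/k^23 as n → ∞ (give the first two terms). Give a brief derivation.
Σ_{k>6n} 1/k^23 = 1/(22 · (6n)^22) − 1/(2 · (6n)^23) + O(1/(6n)^24)

Compare to the integral: ∫_{6n}^∞ x^(−23) dx = [−x^(−22)/22]_{6n}^∞ = 1/((23−1)·(6n)^22). The Euler-Maclaurin correction adds −f(6n)/2 = −1/(2·(6n)^23). Euler-Maclaurin then gives
  Σ_{k>6n} 1/k^23 = ∫_{6n}^∞ dx/x^23 − 1/(2·(6n)^23) + O(1/(6n)^24).
(Equivalently this is ζ(23) − Σ_{k≤6n} 1/k^23.)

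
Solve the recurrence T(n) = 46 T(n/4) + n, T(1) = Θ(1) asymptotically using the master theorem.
T(n) = Θ(n^(log_4 46))

Master theorem: compare f(n) = n to n^(log_4 46) where log_4 46 ≈ 2.762. Since 1 < log_4 46, we have f(n) = O(n^(log_4 46 − ε)) for some ε > 0 — Case 1. Hence T(n) = Θ(n^(log_4 46)).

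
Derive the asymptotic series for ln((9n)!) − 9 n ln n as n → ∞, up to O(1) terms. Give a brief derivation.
ln((9n)!) − 9 n ln n = 9(ln 9 − 1) n + (1/2) ln(2π·9n) + O(1/n)

Stirling: ln((9n)!) = 9n ln(9n) − 9n + (1/2) ln(2π·9n) + O(1/n).
Since 9n ln(9n) = 9n ln n + 9n ln 9, subtracting 9n ln n cancels the n ln n term exactly. What remains is 9(ln 9 − 1) n + (1/2) ln(2π·9n) + O(1/n).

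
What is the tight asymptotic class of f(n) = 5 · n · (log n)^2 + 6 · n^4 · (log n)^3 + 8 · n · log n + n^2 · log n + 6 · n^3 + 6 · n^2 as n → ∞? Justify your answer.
f(n) ∈ Θ(n^4 · (log n)^3)

Compare the terms by growth order. For large n, n^a · (log n)^b dominates n^a' · (log n)^b' iff a > a', or (a = a' and b > b'). Ranking the 6 terms shows the dominant one is 6 · n^4 · (log n)^3. Hence f(n) ∈ Θ(n^4 · (log n)^3).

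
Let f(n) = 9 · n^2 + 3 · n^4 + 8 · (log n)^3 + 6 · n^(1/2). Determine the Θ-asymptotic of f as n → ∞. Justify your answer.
f(n) ∈ Θ(n^4)

Compare the terms by growth order. For large n, n^a · (log n)^b dominates n^a' · (log n)^b' iff a > a', or (a = a' and b > b'). Ranking the 4 terms shows the dominant one is 3 · n^4. Hence f(n) ∈ Θ(n^4).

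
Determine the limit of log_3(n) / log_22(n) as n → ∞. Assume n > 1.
lim = ln(22) / ln(3) = log_3(22)

Change of base: log_3(n) = ln n / ln 3 and log_22(n) = ln n / ln 22. The ratio is (ln n / ln 3) · (ln 22 / ln n) = ln 22 / ln 3, a constant independent of n. So the limit is ln 22 / ln 3 = log_3(22).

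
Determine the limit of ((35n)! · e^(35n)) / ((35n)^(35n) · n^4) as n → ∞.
lim = 0

Stirling: (35n)! ~ sqrt(2π·35n) · (35n/e)^(35n). Hence
  (35n)! · e^(35n) / (35n)^(35n) ~ sqrt(2π·35n).
Dividing by n^4: sqrt(2π·35n) / n^4 = sqrt(2π·35) · n^((1−8)/2), so the expression behaves like sqrt(2π·35) · n^((1−8)/2) → 0.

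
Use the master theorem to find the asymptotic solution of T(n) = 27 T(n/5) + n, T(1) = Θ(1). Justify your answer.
T(n) = Θ(n^(log_5 27))

Master theorem: compare f(n) = n to n^(log_5 27) where log_5 27 ≈ 2.048. Since 1 < log_5 27, we have f(n) = O(n^(log_5 27 − ε)) for some ε > 0 — Case 1. Hence T(n) = Θ(n^(log_5 27)).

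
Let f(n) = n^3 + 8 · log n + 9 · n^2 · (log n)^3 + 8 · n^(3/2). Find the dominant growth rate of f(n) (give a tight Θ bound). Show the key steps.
f(n) ∈ Θ(n^3)

Compare the terms by growth order. For large n, n^a · (log n)^b dominates n^a' · (log n)^b' iff a > a', or (a = a' and b > b'). Ranking the 4 terms shows the dominant one is n^3. Hence f(n) ∈ Θ(n^3).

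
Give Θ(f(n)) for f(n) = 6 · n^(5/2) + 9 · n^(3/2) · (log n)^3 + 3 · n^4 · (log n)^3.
f(n) ∈ Θ(n^4 · (log n)^3)

Compare the terms by growth order. For large n, n^a · (log n)^b dominates n^a' · (log n)^b' iff a > a', or (a = a' and b > b'). Ranking the 3 terms shows the dominant one is 3 · n^4 · (log n)^3. Hence f(n) ∈ Θ(n^4 · (log n)^3).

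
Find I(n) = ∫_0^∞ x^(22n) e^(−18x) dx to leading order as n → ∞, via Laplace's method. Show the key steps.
I(n) ~ (sqrt(2π·22n) / 18) · (22n/(18e))^(22n)

Write the integrand as exp(22n ln x − 18x) and set f(x) = 22n ln x − 18x. Then f'(x) = 22n/x − 18 = 0 at x* = 22n/18, and f''(x*) = −22n/x*^2 = −18^2/(22n). Laplace's method (interior maximum) gives
  I(n) ~ e^(f(x*)) · sqrt(2π / |f''(x*)|)
        = exp(22n ln(22n/18) − 22n) · sqrt(2π · 22n / 18^2)
        = (22n/18)^(22n) e^(−22n) · sqrt(2π·22n) / 18
        = (sqrt(2π·22n) / 18) · (22n/(18e))^(22n).
This matches Γ(22n+1)/18^(22n+1) with Stirling applied to Γ.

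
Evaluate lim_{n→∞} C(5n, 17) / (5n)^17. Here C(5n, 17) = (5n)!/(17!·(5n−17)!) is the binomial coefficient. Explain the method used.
lim = 1/17! = 1/355687428096000

With N = 5n → ∞: C(N, 17) / N^17 = [N(N−1)…(N−16)] / (17! · N^17) = (1/17!) · 1 · (1 − 1/(5n)) · … · (1 − 16/(5n)). Each factor → 1 as N → ∞, so the limit is 1/17! = 1/355687428096000.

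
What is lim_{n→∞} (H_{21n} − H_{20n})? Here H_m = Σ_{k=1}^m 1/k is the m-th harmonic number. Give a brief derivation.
lim = ln(21/20)

Euler-Maclaurin gives H_m = ln m + γ + 1/(2m) + O(1/m^2). The γ and O(1/m) terms cancel in the difference:
  H_{21n} − H_{20n} = ln(21n) − ln(20n) + O(1/n) = ln(21/20) + O(1/n).
Hence the limit is ln(21/20).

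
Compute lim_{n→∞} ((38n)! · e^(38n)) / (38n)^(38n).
lim = ∞

Stirling: (38n)! ~ sqrt(2π·38n) · (38n/e)^(38n). Hence
  (38n)! · e^(38n) / (38n)^(38n) ~ sqrt(2π·38n) = sqrt(2π·38) · sqrt(n) → ∞.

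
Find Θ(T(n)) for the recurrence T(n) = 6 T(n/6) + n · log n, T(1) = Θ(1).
T(n) = Θ(n · (log n)^2)

Here log_6 6 = 1 and f(n) = n · log n = Θ(n^(log_6 6) · (log n)^1). This is the extended Case 2 of the master theorem (f matches the critical exponent up to log factors), giving T(n) = Θ(n^(log_6 6) · (log n)^(1+1)) = Θ(n · (log n)^2).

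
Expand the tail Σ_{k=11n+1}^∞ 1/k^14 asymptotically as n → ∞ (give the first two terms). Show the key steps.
Σ_{k>11n} 1/k^14 = 1/(13 · (11n)^13) − 1/(2 · (11n)^14) + O(1/(11n)^15)

Compare to the integral: ∫_{11n}^∞ x^(−14) dx = [−x^(−13)/13]_{11n}^∞ = 1/((14−1)·(11n)^13). The Euler-Maclaurin correction adds −f(11n)/2 = −1/(2·(11n)^14). Euler-Maclaurin then gives
  Σ_{k>11n} 1/k^14 = ∫_{11n}^∞ dx/x^14 − 1/(2·(11n)^14) + O(1/(11n)^15).
(Equivalently this is ζ(14) − Σ_{k≤11n} 1/k^14.)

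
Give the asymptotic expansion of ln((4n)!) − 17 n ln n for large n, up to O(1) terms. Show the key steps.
ln((4n)!) − 17 n ln n = −13 n ln n + 4(ln 4 − 1) n + (1/2) ln(2π·4n) + O(1/n)

Stirling: ln((4n)!) = 4n ln(4n) − 4n + (1/2) ln(2π·4n) + O(1/n).
Expand 4n ln(4n) = 4n (ln n + ln 4) = 4n ln n + 4n ln 4.
Subtract 17n ln n: leading term is (4 − 17) n ln n = −13 n ln n. The next term is 4n ln 4 − 4n = 4(ln 4 − 1) n. Then the (1/2) ln(2π·4n) correction.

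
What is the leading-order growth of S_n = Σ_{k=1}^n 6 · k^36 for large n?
S_n ~ 6 · n^37 / 37

By integral comparison (Euler-Maclaurin), Σ_{k=1}^n 6 · k^36 = 6 · ∫_0^n x^36 dx + O(n^36) = 6 · n^37/37 + O(n^36). (Equivalently, Faulhaber's formula gives the same leading term.)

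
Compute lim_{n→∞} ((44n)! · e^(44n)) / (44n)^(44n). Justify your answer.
lim = ∞

Stirling: (44n)! ~ sqrt(2π·44n) · (44n/e)^(44n). Hence
  (44n)! · e^(44n) / (44n)^(44n) ~ sqrt(2π·44n) = sqrt(2π·44) · sqrt(n) → ∞.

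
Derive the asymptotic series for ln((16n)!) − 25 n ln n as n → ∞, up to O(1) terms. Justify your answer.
ln((16n)!) − 25 n ln n = −9 n ln n + 16(ln 16 − 1) n + (1/2) ln(2π·16n) + O(1/n)

Stirling: ln((16n)!) = 16n ln(16n) − 16n + (1/2) ln(2π·16n) + O(1/n).
Expand 16n ln(16n) = 16n (ln n + ln 16) = 16n ln n + 16n ln 16.
Subtract 25n ln n: leading term is (16 − 25) n ln n = −9 n ln n. The next term is 16n ln 16 − 16n = 16(ln 16 − 1) n. Then the (1/2) ln(2π·16n) correction.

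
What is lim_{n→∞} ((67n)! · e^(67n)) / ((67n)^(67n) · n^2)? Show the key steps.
lim = 0

Stirling: (67n)! ~ sqrt(2π·67n) · (67n/e)^(67n). Hence
  (67n)! · e^(67n) / (67n)^(67n) ~ sqrt(2π·67n).
Dividing by n^2: sqrt(2π·67n) / n^2 = sqrt(2π·67) · n^((1−4)/2), so the expression behaves like sqrt(2π·67) · n^((1−4)/2) → 0.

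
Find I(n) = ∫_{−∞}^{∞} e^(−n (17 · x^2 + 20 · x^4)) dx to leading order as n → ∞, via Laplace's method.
I(n) ~ sqrt(π/(17n))

φ(x) = 17 · x^2 + 20 · x^4 has its unique global minimum at x* = 0 (since φ'(x) = 34x + 80x^3 = 0 only at x = 0 for real x with both coefficients positive, and φ → ∞ as |x| → ∞). At x* = 0, φ(0) = 0 and φ''(0) = 34. Laplace's method then gives
  I(n) ~ sqrt(2π / (n · φ''(0))) · e^(−n φ(0)) = sqrt(2π / (34n)) = sqrt(π/(17n)).
The 20 · x^4 term contributes only at subleading order (an O(1/n) relative correction).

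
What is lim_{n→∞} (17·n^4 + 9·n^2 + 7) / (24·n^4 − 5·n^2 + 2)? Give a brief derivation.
lim = 17/24

For large n the leading n^4 terms dominate both numerator and denominator. Dividing top and bottom by n^4, every other term tends to 0, leaving 17/24.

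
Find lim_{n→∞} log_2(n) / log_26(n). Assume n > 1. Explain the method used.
lim = ln(26) / ln(2) = log_2(26)

Change of base: log_2(n) = ln n / ln 2 and log_26(n) = ln n / ln 26. The ratio is (ln n / ln 2) · (ln 26 / ln n) = ln 26 / ln 2, a constant independent of n. So the limit is ln 26 / ln 2 = log_2(26).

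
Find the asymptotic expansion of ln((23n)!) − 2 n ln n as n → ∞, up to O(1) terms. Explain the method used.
ln((23n)!) − 2 n ln n = 21 n ln n + 23(ln 23 − 1) n + (1/2) ln(2π·23n) + O(1/n)

Stirling: ln((23n)!) = 23n ln(23n) − 23n + (1/2) ln(2π·23n) + O(1/n).
Expand 23n ln(23n) = 23n (ln n + ln 23) = 23n ln n + 23n ln 23.
Subtract 2n ln n: leading term is (23 − 2) n ln n = 21 n ln n. The next term is 23n ln 23 − 23n = 23(ln 23 − 1) n. Then the (1/2) ln(2π·23n) correction.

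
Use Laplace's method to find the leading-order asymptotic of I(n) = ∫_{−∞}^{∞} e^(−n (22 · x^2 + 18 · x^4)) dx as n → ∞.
I(n) ~ sqrt(π/(22n))

φ(x) = 22 · x^2 + 18 · x^4 has its unique global minimum at x* = 0 (since φ'(x) = 44x + 72x^3 = 0 only at x = 0 for real x with both coefficients positive, and φ → ∞ as |x| → ∞). At x* = 0, φ(0) = 0 and φ''(0) = 44. Laplace's method then gives
  I(n) ~ sqrt(2π / (n · φ''(0))) · e^(−n φ(0)) = sqrt(2π / (44n)) = sqrt(π/(22n)).
The 18 · x^4 term contributes only at subleading order (an O(1/n) relative correction).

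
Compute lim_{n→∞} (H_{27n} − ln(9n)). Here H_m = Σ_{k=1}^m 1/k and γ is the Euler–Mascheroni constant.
lim = ln 3 + γ

By Euler-Maclaurin, H_m = ln m + γ + O(1/m). So
  H_{27n} − ln(9n) = ln(27n) + γ − ln(9n) + O(1/n)
                       = ln(27/9) + γ + O(1/n).
Hence the limit is ln(27/9) + γ (= ln 3).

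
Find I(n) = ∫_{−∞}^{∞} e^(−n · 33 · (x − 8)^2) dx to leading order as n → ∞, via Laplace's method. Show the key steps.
I(n) = sqrt(π/(33n))

Here φ(x) = 33 · (x − 8)^2 has its unique minimum at x* = 8 with φ(x*) = 0 and φ''(x*) = 66. Laplace's method gives
  I(n) ~ e^(−n φ(x*)) · sqrt(2π / (n · φ''(x*))) = sqrt(2π / (66n)) = sqrt(π/(33n)).
This is exact: substituting u = (x − 8)·sqrt(33n) gives I(n) = (1/sqrt(33n)) ∫_{−∞}^{∞} e^(−u^2) du = sqrt(π/(33n)).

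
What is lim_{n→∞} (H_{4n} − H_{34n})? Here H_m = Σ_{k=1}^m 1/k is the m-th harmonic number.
lim = ln(4/34) = ln(2/17)

Euler-Maclaurin gives H_m = ln m + γ + 1/(2m) + O(1/m^2). The γ and O(1/m) terms cancel in the difference:
  H_{4n} − H_{34n} = ln(4n) − ln(34n) + O(1/n) = ln(4/34) + O(1/n).
Hence the limit is ln(4/34) = ln(2/17).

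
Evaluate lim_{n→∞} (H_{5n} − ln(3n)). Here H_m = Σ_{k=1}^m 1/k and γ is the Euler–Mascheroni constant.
lim = ln(5/3) + γ

By Euler-Maclaurin, H_m = ln m + γ + O(1/m). So
  H_{5n} − ln(3n) = ln(5n) + γ − ln(3n) + O(1/n)
                       = ln(5/3) + γ + O(1/n).
Hence the limit is ln(5/3) + γ.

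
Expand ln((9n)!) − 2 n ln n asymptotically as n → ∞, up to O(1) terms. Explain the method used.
ln((9n)!) − 2 n ln n = 7 n ln n + 9(ln 9 − 1) n + (1/2) ln(2π·9n) + O(1/n)

Stirling: ln((9n)!) = 9n ln(9n) − 9n + (1/2) ln(2π·9n) + O(1/n).
Expand 9n ln(9n) = 9n (ln n + ln 9) = 9n ln n + 9n ln 9.
Subtract 2n ln n: leading term is (9 − 2) n ln n = 7 n ln n. The next term is 9n ln 9 − 9n = 9(ln 9 − 1) n. Then the (1/2) ln(2π·9n) correction.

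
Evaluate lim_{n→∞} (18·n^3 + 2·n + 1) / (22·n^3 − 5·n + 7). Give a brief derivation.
lim = 18/22 = 9/11

For large n the leading n^3 terms dominate both numerator and denominator. Dividing top and bottom by n^3, every other term tends to 0, leaving 18/22 = 9/11.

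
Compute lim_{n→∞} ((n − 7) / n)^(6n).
lim = e^(−42)

Rewrite as (1 − 7/n)^(6n). By the standard limit (1 + x/n)^n → e^x, we have (1 − 7/n)^n → e^(−7), and raising to the 6th power gives e^(−42).
More precisely, ln[(1 − 7/n)^(6n)] = 6n · ln(1 − 7/n) = 6n · (-7/n + O(1/n^2)) = -42 + O(1/n) → -42.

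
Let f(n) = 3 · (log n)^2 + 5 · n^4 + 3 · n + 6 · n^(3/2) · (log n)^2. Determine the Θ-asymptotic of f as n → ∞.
f(n) ∈ Θ(n^4)

Compare the terms by growth order. For large n, n^a · (log n)^b dominates n^a' · (log n)^b' iff a > a', or (a = a' and b > b'). Ranking the 4 terms shows the dominant one is 5 · n^4. Hence f(n) ∈ Θ(n^4).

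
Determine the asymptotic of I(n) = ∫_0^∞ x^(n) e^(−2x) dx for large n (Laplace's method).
I(n) ~ (sqrt(2π·n) / 2) · (n/(2e))^(n)

Write the integrand as exp(n ln x − 2x) and set f(x) = n ln x − 2x. Then f'(x) = n/x − 2 = 0 at x* = n/2, and f''(x*) = −n/x*^2 = −2^2/(n). Laplace's method (interior maximum) gives
  I(n) ~ e^(f(x*)) · sqrt(2π / |f''(x*)|)
        = exp(n ln(n/2) − n) · sqrt(2π · n / 2^2)
        = (n/2)^(n) e^(−n) · sqrt(2π·n) / 2
        = (sqrt(2π·n) / 2) · (n/(2e))^(n).
This matches Γ(n+1)/2^(n+1) with Stirling applied to Γ.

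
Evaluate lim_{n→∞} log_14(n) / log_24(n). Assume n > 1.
lim = ln(24) / ln(14) = log_14(24)

Change of base: log_14(n) = ln n / ln 14 and log_24(n) = ln n / ln 24. The ratio is (ln n / ln 14) · (ln 24 / ln n) = ln 24 / ln 14, a constant independent of n. So the limit is ln 24 / ln 14 = log_14(24).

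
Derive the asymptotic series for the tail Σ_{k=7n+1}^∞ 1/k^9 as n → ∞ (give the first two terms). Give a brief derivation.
Σ_{k>7n} 1/k^9 = 1/(8 · (7n)^8) − 1/(2 · (7n)^9) + O(1/(7n)^10)

Compare to the integral: ∫_{7n}^∞ x^(−9) dx = [−x^(−8)/8]_{7n}^∞ = 1/((9−1)·(7n)^8). The Euler-Maclaurin correction adds −f(7n)/2 = −1/(2·(7n)^9). Euler-Maclaurin then gives
  Σ_{k>7n} 1/k^9 = ∫_{7n}^∞ dx/x^9 − 1/(2·(7n)^9) + O(1/(7n)^10).
(Equivalently this is ζ(9) − Σ_{k≤7n} 1/k^9.)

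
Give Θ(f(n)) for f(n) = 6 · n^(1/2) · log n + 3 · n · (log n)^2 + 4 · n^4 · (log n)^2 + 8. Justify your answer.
f(n) ∈ Θ(n^4 · (log n)^2)

Compare the terms by growth order. For large n, n^a · (log n)^b dominates n^a' · (log n)^b' iff a > a', or (a = a' and b > b'). Ranking the 4 terms shows the dominant one is 4 · n^4 · (log n)^2. Hence f(n) ∈ Θ(n^4 · (log n)^2).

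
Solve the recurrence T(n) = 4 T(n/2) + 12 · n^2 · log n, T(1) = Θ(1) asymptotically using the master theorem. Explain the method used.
T(n) = Θ(n^2 · (log n)^2)

Here log_2 4 = 2 and f(n) = 12 · n^2 · log n = Θ(n^(log_2 4) · (log n)^1). This is the extended Case 2 of the master theorem (f matches the critical exponent up to log factors), giving T(n) = Θ(n^(log_2 4) · (log n)^(1+1)) = Θ(n^2 · (log n)^2).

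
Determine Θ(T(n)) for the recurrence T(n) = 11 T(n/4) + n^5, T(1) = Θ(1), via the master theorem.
T(n) = Θ(n^5)

log_4 11 ≈ 1.730. f(n) = n^5 dominates n^(log_4 11) since 5 > 1.730, and the regularity condition a·f(n/b) = 11·(n/4)^5 = (11/1024)·n^5 ≤ c·f(n) holds with c = 11/1024 ≈ 0.0107 < 1. So this is Case 3: T(n) = Θ(f(n)) = Θ(n^5).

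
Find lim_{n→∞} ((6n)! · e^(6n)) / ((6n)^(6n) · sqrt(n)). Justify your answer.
lim = sqrt(2π·6)

Stirling: (6n)! ~ sqrt(2π·6n) · (6n/e)^(6n). Hence
  (6n)! · e^(6n) / (6n)^(6n) ~ sqrt(2π·6n).
Dividing by sqrt(n): sqrt(2π·6n) / sqrt(n) = sqrt(2π·6) · n^((1−1)/2), so the limit is sqrt(2π·6).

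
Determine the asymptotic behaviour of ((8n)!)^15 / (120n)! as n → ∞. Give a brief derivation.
((8n)!)^15/(120n)! ~ ((2π·8n)^(14/2) / sqrt(15)) · 15^(−15·8n)  →  0

Write N = 8n. Stirling: N! ~ sqrt(2π N)(N/e)^N and (15N)! ~ sqrt(2π·15N)·(15N/e)^(15N).
  (N!)^15/(15N)! ~ (2π N)^(15/2) (N/e)^(15N) / [sqrt(2π·15N) (15N/e)^(15N)]
     = (2π N)^(15/2) / sqrt(2π·15N) · (N/(15N))^(15N)
     = (2π N)^((15−1)/2) / sqrt(15) · 15^(−15N).
Since 15^15 > 1, the factor 15^(−15N) decays exponentially, so the ratio → 0. Substituting N = 8n gives the stated form.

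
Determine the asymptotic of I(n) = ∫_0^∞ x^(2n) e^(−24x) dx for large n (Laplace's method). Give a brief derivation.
I(n) ~ (sqrt(2π·2n) / 24) · (2n/(24e))^(2n)

Write the integrand as exp(2n ln x − 24x) and set f(x) = 2n ln x − 24x. Then f'(x) = 2n/x − 24 = 0 at x* = 2n/24, and f''(x*) = −2n/x*^2 = −24^2/(2n). Laplace's method (interior maximum) gives
  I(n) ~ e^(f(x*)) · sqrt(2π / |f''(x*)|)
        = exp(2n ln(2n/24) − 2n) · sqrt(2π · 2n / 24^2)
        = (2n/24)^(2n) e^(−2n) · sqrt(2π·2n) / 24
        = (sqrt(2π·2n) / 24) · (2n/(24e))^(2n).
This matches Γ(2n+1)/24^(2n+1) with Stirling applied to Γ.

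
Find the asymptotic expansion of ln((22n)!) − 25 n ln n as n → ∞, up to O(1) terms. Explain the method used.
ln((22n)!) − 25 n ln n = −3 n ln n + 22(ln 22 − 1) n + (1/2) ln(2π·22n) + O(1/n)

Stirling: ln((22n)!) = 22n ln(22n) − 22n + (1/2) ln(2π·22n) + O(1/n).
Expand 22n ln(22n) = 22n (ln n + ln 22) = 22n ln n + 22n ln 22.
Subtract 25n ln n: leading term is (22 − 25) n ln n = −3 n ln n. The next term is 22n ln 22 − 22n = 22(ln 22 − 1) n. Then the (1/2) ln(2π·22n) correction.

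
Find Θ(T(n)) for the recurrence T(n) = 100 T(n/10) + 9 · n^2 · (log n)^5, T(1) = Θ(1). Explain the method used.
T(n) = Θ(n^2 · (log n)^6)

Here log_10 100 = 2 and f(n) = 9 · n^2 · (log n)^5 = Θ(n^(log_10 100) · (log n)^5). This is the extended Case 2 of the master theorem (f matches the critical exponent up to log factors), giving T(n) = Θ(n^(log_10 100) · (log n)^(5+1)) = Θ(n^2 · (log n)^6).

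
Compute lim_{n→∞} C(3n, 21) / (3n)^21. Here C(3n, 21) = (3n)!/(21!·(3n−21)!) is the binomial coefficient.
lim = 1/21! = 1/51090942171709440000

With N = 3n → ∞: C(N, 21) / N^21 = [N(N−1)…(N−20)] / (21! · N^21) = (1/21!) · 1 · (1 − 1/(3n)) · … · (1 − 20/(3n)). Each factor → 1 as N → ∞, so the limit is 1/21! = 1/51090942171709440000.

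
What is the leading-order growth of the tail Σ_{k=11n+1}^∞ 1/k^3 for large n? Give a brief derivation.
Σ_{k>11n} 1/k^3 ~ 1/(2 · (11n)^2)

Compare to the integral: ∫_{11n}^∞ x^(−3) dx = [−x^(−2)/2]_{11n}^∞ = 1/((3−1)·(11n)^2). Euler-Maclaurin then gives
  Σ_{k>11n} 1/k^3 = ∫_{11n}^∞ dx/x^3 − 1/(2·(11n)^3) + O(1/(11n)^4).
(Equivalently this is ζ(3) − Σ_{k≤11n} 1/k^3.)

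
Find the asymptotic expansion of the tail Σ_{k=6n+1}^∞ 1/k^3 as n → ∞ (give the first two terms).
Σ_{k>6n} 1/k^3 = 1/(2 · (6n)^2) − 1/(2 · (6n)^3) + O(1/(6n)^4)

Compare to the integral: ∫_{6n}^∞ x^(−3) dx = [−x^(−2)/2]_{6n}^∞ = 1/((3−1)·(6n)^2). The Euler-Maclaurin correction adds −f(6n)/2 = −1/(2·(6n)^3). Euler-Maclaurin then gives
  Σ_{k>6n} 1/k^3 = ∫_{6n}^∞ dx/x^3 − 1/(2·(6n)^3) + O(1/(6n)^4).
(Equivalently this is ζ(3) − Σ_{k≤6n} 1/k^3.)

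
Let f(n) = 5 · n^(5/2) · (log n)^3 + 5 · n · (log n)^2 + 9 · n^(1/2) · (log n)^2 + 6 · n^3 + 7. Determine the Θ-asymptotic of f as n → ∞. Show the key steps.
f(n) ∈ Θ(n^3)

Compare the terms by growth order. For large n, n^a · (log n)^b dominates n^a' · (log n)^b' iff a > a', or (a = a' and b > b'). Ranking the 5 terms shows the dominant one is 6 · n^3. Hence f(n) ∈ Θ(n^3).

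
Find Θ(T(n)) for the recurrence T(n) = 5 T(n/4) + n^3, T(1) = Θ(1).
T(n) = Θ(n^3)

log_4 5 ≈ 1.161. f(n) = n^3 dominates n^(log_4 5) since 3 > 1.161, and the regularity condition a·f(n/b) = 5·(n/4)^3 = (5/64)·n^3 ≤ c·f(n) holds with c = 5/64 ≈ 0.0781 < 1. So this is Case 3: T(n) = Θ(f(n)) = Θ(n^3).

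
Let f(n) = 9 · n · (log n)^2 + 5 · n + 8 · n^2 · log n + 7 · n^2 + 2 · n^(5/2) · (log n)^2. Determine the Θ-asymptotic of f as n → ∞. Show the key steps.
f(n) ∈ Θ(n^(5/2) · (log n)^2)

Compare the terms by growth order. For large n, n^a · (log n)^b dominates n^a' · (log n)^b' iff a > a', or (a = a' and b > b'). Ranking the 5 terms shows the dominant one is 2 · n^(5/2) · (log n)^2. Hence f(n) ∈ Θ(n^(5/2) · (log n)^2).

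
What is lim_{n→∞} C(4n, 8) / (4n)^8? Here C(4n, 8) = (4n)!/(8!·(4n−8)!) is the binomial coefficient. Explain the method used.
lim = 1/8! = 1/40320

With N = 4n → ∞: C(N, 8) / N^8 = [N(N−1)…(N−7)] / (8! · N^8) = (1/8!) · 1 · (1 − 1/(4n)) · … · (1 − 7/(4n)). Each factor → 1 as N → ∞, so the limit is 1/8! = 1/40320.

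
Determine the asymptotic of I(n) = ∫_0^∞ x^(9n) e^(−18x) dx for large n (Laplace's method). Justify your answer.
I(n) ~ (sqrt(2π·9n) / 18) · (9n/(18e))^(9n)

Write the integrand as exp(9n ln x − 18x) and set f(x) = 9n ln x − 18x. Then f'(x) = 9n/x − 18 = 0 at x* = 9n/18, and f''(x*) = −9n/x*^2 = −18^2/(9n). Laplace's method (interior maximum) gives
  I(n) ~ e^(f(x*)) · sqrt(2π / |f''(x*)|)
        = exp(9n ln(9n/18) − 9n) · sqrt(2π · 9n / 18^2)
        = (9n/18)^(9n) e^(−9n) · sqrt(2π·9n) / 18
        = (sqrt(2π·9n) / 18) · (9n/(18e))^(9n).
This matches Γ(9n+1)/18^(9n+1) with Stirling applied to Γ.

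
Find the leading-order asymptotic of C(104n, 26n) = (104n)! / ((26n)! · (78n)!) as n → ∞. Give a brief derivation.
C(104n, 26n) ~ (256/27)^(26n) · sqrt(2/(3π·26n))

Write N = 26n. Apply Stirling to each factorial:
  (4N)! ~ sqrt(2π·4N) · (4N/e)^(4N),
  N! ~ sqrt(2π N) · (N/e)^N,
  (3N)! ~ sqrt(2π·3N) · (3N/e)^(3N).
The exponential factors combine to (4N)^(4N) / (N^N · (3N)^(3N)) = 4^(4N)/3^(3N) = (4^4/3^3)^N = (256/27)^N.
The square-root prefactors combine to sqrt(2π·4N) / (sqrt(2π N)·sqrt(2π·3N)) = sqrt(4 / (2π·3·N)) = sqrt(2/(3π·26n)).
Substituting N = 26n: C(104n, 26n) ~ (256/27)^(26n) · sqrt(2/(3π·26n)).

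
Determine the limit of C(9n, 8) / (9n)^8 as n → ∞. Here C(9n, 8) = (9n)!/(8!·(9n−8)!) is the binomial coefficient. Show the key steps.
lim = 1/8! = 1/40320

With N = 9n → ∞: C(N, 8) / N^8 = [N(N−1)…(N−7)] / (8! · N^8) = (1/8!) · 1 · (1 − 1/(9n)) · … · (1 − 7/(9n)). Each factor → 1 as N → ∞, so the limit is 1/8! = 1/40320.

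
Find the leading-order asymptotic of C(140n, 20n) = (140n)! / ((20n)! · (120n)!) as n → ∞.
C(140n, 20n) ~ (823543/46656)^(20n) · sqrt(7/(12π·20n))

Write N = 20n. Apply Stirling to each factorial:
  (7N)! ~ sqrt(2π·7N) · (7N/e)^(7N),
  N! ~ sqrt(2π N) · (N/e)^N,
  (6N)! ~ sqrt(2π·6N) · (6N/e)^(6N).
The exponential factors combine to (7N)^(7N) / (N^N · (6N)^(6N)) = 7^(7N)/6^(6N) = (7^7/6^6)^N = (823543/46656)^N.
The square-root prefactors combine to sqrt(2π·7N) / (sqrt(2π N)·sqrt(2π·6N)) = sqrt(7 / (2π·6·N)) = sqrt(7/(12π·20n)).
Substituting N = 20n: C(140n, 20n) ~ (823543/46656)^(20n) · sqrt(7/(12π·20n)).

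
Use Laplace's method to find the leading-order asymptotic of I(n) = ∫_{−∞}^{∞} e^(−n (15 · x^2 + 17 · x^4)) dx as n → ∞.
I(n) ~ sqrt(π/(15n))

φ(x) = 15 · x^2 + 17 · x^4 has its unique global minimum at x* = 0 (since φ'(x) = 30x + 68x^3 = 0 only at x = 0 for real x with both coefficients positive, and φ → ∞ as |x| → ∞). At x* = 0, φ(0) = 0 and φ''(0) = 30. Laplace's method then gives
  I(n) ~ sqrt(2π / (n · φ''(0))) · e^(−n φ(0)) = sqrt(2π / (30n)) = sqrt(π/(15n)).
The 17 · x^4 term contributes only at subleading order (an O(1/n) relative correction).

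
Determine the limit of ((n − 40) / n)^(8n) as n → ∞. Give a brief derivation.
lim = e^(−320)

Rewrite as (1 − 40/n)^(8n). By the standard limit (1 + x/n)^n → e^x, we have (1 − 40/n)^n → e^(−40), and raising to the 8th power gives e^(−320).
More precisely, ln[(1 − 40/n)^(8n)] = 8n · ln(1 − 40/n) = 8n · (-40/n + O(1/n^2)) = -320 + O(1/n) → -320.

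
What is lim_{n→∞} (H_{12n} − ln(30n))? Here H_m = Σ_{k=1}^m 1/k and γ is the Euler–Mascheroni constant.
lim = ln(2/5) + γ

By Euler-Maclaurin, H_m = ln m + γ + O(1/m). So
  H_{12n} − ln(30n) = ln(12n) + γ − ln(30n) + O(1/n)
                       = ln(12/30) + γ + O(1/n).
Hence the limit is ln(12/30) + γ (= ln(2/5)).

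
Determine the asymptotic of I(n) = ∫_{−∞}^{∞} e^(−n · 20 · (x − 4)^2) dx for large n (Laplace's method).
I(n) = sqrt(π/(20n))

Here φ(x) = 20 · (x − 4)^2 has its unique minimum at x* = 4 with φ(x*) = 0 and φ''(x*) = 40. Laplace's method gives
  I(n) ~ e^(−n φ(x*)) · sqrt(2π / (n · φ''(x*))) = sqrt(2π / (40n)) = sqrt(π/(20n)).
This is exact: substituting u = (x − 4)·sqrt(20n) gives I(n) = (1/sqrt(20n)) ∫_{−∞}^{∞} e^(−u^2) du = sqrt(π/(20n)).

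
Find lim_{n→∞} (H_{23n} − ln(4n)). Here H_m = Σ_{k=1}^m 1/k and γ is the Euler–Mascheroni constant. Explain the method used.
lim = ln(23/4) + γ

By Euler-Maclaurin, H_m = ln m + γ + O(1/m). So
  H_{23n} − ln(4n) = ln(23n) + γ − ln(4n) + O(1/n)
                       = ln(23/4) + γ + O(1/n).
Hence the limit is ln(23/4) + γ.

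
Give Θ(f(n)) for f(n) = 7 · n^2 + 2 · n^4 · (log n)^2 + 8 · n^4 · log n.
f(n) ∈ Θ(n^4 · (log n)^2)

Compare the terms by growth order. For large n, n^a · (log n)^b dominates n^a' · (log n)^b' iff a > a', or (a = a' and b > b'). Ranking the 3 terms shows the dominant one is 2 · n^4 · (log n)^2. Hence f(n) ∈ Θ(n^4 · (log n)^2).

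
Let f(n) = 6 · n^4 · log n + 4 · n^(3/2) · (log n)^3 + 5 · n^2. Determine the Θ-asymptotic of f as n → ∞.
f(n) ∈ Θ(n^4 · log n)

Compare the terms by growth order. For large n, n^a · (log n)^b dominates n^a' · (log n)^b' iff a > a', or (a = a' and b > b'). Ranking the 3 terms shows the dominant one is 6 · n^4 · log n. Hence f(n) ∈ Θ(n^4 · log n).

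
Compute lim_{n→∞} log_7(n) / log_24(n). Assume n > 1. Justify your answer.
lim = ln(24) / ln(7) = log_7(24)

Change of base: log_7(n) = ln n / ln 7 and log_24(n) = ln n / ln 24. The ratio is (ln n / ln 7) · (ln 24 / ln n) = ln 24 / ln 7, a constant independent of n. So the limit is ln 24 / ln 7 = log_7(24).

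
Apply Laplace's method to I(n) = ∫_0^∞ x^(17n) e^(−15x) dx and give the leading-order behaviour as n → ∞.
I(n) ~ (sqrt(2π·17n) / 15) · (17n/(15e))^(17n)

Write the integrand as exp(17n ln x − 15x) and set f(x) = 17n ln x − 15x. Then f'(x) = 17n/x − 15 = 0 at x* = 17n/15, and f''(x*) = −17n/x*^2 = −15^2/(17n). Laplace's method (interior maximum) gives
  I(n) ~ e^(f(x*)) · sqrt(2π / |f''(x*)|)
        = exp(17n ln(17n/15) − 17n) · sqrt(2π · 17n / 15^2)
        = (17n/15)^(17n) e^(−17n) · sqrt(2π·17n) / 15
        = (sqrt(2π·17n) / 15) · (17n/(15e))^(17n).
This matches Γ(17n+1)/15^(17n+1) with Stirling applied to Γ.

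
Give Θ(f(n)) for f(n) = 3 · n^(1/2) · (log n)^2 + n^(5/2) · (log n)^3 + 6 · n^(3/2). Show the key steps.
f(n) ∈ Θ(n^(5/2) · (log n)^3)

Compare the terms by growth order. For large n, n^a · (log n)^b dominates n^a' · (log n)^b' iff a > a', or (a = a' and b > b'). Ranking the 3 terms shows the dominant one is n^(5/2) · (log n)^3. Hence f(n) ∈ Θ(n^(5/2) · (log n)^3).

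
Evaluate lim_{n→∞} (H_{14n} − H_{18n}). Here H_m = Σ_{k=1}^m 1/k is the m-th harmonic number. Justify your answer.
lim = ln(14/18) = ln(7/9)

Euler-Maclaurin gives H_m = ln m + γ + 1/(2m) + O(1/m^2). The γ and O(1/m) terms cancel in the difference:
  H_{14n} − H_{18n} = ln(14n) − ln(18n) + O(1/n) = ln(14/18) + O(1/n).
Hence the limit is ln(14/18) = ln(7/9).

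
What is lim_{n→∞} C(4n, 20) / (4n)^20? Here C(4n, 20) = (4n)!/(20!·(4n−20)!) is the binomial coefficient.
lim = 1/20! = 1/2432902008176640000

With N = 4n → ∞: C(N, 20) / N^20 = [N(N−1)…(N−19)] / (20! · N^20) = (1/20!) · 1 · (1 − 1/(4n)) · … · (1 − 19/(4n)). Each factor → 1 as N → ∞, so the limit is 1/20! = 1/2432902008176640000.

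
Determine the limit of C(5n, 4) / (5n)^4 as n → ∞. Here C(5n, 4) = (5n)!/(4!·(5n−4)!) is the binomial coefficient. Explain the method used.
lim = 1/4! = 1/24

With N = 5n → ∞: C(N, 4) / N^4 = [N(N−1)…(N−3)] / (4! · N^4) = (1/4!) · 1 · (1 − 1/(5n)) · (1 − 2/(5n)) · (1 − 3/(5n)). Each factor → 1 as N → ∞, so the limit is 1/4! = 1/24.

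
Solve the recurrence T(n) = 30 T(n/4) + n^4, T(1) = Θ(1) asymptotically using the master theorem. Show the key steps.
T(n) = Θ(n^4)

log_4 30 ≈ 2.453. f(n) = n^4 dominates n^(log_4 30) since 4 > 2.453, and the regularity condition a·f(n/b) = 30·(n/4)^4 = (30/256)·n^4 ≤ c·f(n) holds with c = 30/256 ≈ 0.117 < 1. So this is Case 3: T(n) = Θ(f(n)) = Θ(n^4).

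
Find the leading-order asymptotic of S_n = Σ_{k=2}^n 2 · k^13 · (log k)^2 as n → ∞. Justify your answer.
S_n ~ n^14 · (log n)^2 / 7

By integral comparison, S_n = ∫_1^n 2 · x^13 · (log x)^2 dx + O(n^13 · (log n)^2). For the integral, the leading term of ∫_1^n x^13 (log x)^2 dx is n^14/14 · (log n)^2 (by repeated integration by parts; each step lowers the log-exponent and produces a relatively O(1/log n) correction). Hence S_n ~ n^14 · (log n)^2 / 7.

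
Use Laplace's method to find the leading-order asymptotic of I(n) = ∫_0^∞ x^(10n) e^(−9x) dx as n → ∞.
I(n) ~ (sqrt(2π·10n) / 9) · (10n/(9e))^(10n)

Write the integrand as exp(10n ln x − 9x) and set f(x) = 10n ln x − 9x. Then f'(x) = 10n/x − 9 = 0 at x* = 10n/9, and f''(x*) = −10n/x*^2 = −9^2/(10n). Laplace's method (interior maximum) gives
  I(n) ~ e^(f(x*)) · sqrt(2π / |f''(x*)|)
        = exp(10n ln(10n/9) − 10n) · sqrt(2π · 10n / 9^2)
        = (10n/9)^(10n) e^(−10n) · sqrt(2π·10n) / 9
        = (sqrt(2π·10n) / 9) · (10n/(9e))^(10n).
This matches Γ(10n+1)/9^(10n+1) with Stirling applied to Γ.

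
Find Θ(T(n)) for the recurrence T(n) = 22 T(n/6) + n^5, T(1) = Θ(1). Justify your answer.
T(n) = Θ(n^5)

log_6 22 ≈ 1.725. f(n) = n^5 dominates n^(log_6 22) since 5 > 1.725, and the regularity condition a·f(n/b) = 22·(n/6)^5 = (22/7776)·n^5 ≤ c·f(n) holds with c = 22/7776 ≈ 0.00283 < 1. So this is Case 3: T(n) = Θ(f(n)) = Θ(n^5).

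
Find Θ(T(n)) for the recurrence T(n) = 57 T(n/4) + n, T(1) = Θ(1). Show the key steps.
T(n) = Θ(n^(log_4 57))

Master theorem: compare f(n) = n to n^(log_4 57) where log_4 57 ≈ 2.916. Since 1 < log_4 57, we have f(n) = O(n^(log_4 57 − ε)) for some ε > 0 — Case 1. Hence T(n) = Θ(n^(log_4 57)).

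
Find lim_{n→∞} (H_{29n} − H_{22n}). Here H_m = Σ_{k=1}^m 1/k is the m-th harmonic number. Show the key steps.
lim = ln(29/22)

Euler-Maclaurin gives H_m = ln m + γ + 1/(2m) + O(1/m^2). The γ and O(1/m) terms cancel in the difference:
  H_{29n} − H_{22n} = ln(29n) − ln(22n) + O(1/n) = ln(29/22) + O(1/n).
Hence the limit is ln(29/22).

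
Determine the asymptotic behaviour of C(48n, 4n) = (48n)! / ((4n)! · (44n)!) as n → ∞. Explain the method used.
C(48n, 4n) ~ (8916100448256/285311670611)^(4n) · sqrt(6/(11π·4n))

Write N = 4n. Apply Stirling to each factorial:
  (12N)! ~ sqrt(2π·12N) · (12N/e)^(12N),
  N! ~ sqrt(2π N) · (N/e)^N,
  (11N)! ~ sqrt(2π·11N) · (11N/e)^(11N).
The exponential factors combine to (12N)^(12N) / (N^N · (11N)^(11N)) = 12^(12N)/11^(11N) = (12^12/11^11)^N = (8916100448256/285311670611)^N.
The square-root prefactors combine to sqrt(2π·12N) / (sqrt(2π N)·sqrt(2π·11N)) = sqrt(12 / (2π·11·N)) = sqrt(6/(11π·4n)).
Substituting N = 4n: C(48n, 4n) ~ (8916100448256/285311670611)^(4n) · sqrt(6/(11π·4n)).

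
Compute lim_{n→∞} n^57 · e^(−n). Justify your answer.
lim = 0

Exponentials with base > 1 dominate every fixed polynomial: for any fixed c, n^c / e^n → 0 as n → ∞ (e.g. by the ratio test, or since e^n grows faster than any power of n). Hence n^57 · e^(−n) = n^57 / e^n → 0.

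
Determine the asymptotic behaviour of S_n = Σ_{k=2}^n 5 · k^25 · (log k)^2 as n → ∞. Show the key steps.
S_n ~ 5 · n^26 · (log n)^2 / 26

By integral comparison, S_n = ∫_1^n 5 · x^25 · (log x)^2 dx + O(n^25 · (log n)^2). For the integral, the leading term of ∫_1^n x^25 (log x)^2 dx is n^26/26 · (log n)^2 (by repeated integration by parts; each step lowers the log-exponent and produces a relatively O(1/log n) correction). Hence S_n ~ 5 · n^26 · (log n)^2 / 26.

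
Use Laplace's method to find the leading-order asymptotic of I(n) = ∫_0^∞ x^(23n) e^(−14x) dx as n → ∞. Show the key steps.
I(n) ~ (sqrt(2π·23n) / 14) · (23n/(14e))^(23n)

Write the integrand as exp(23n ln x − 14x) and set f(x) = 23n ln x − 14x. Then f'(x) = 23n/x − 14 = 0 at x* = 23n/14, and f''(x*) = −23n/x*^2 = −14^2/(23n). Laplace's method (interior maximum) gives
  I(n) ~ e^(f(x*)) · sqrt(2π / |f''(x*)|)
        = exp(23n ln(23n/14) − 23n) · sqrt(2π · 23n / 14^2)
        = (23n/14)^(23n) e^(−23n) · sqrt(2π·23n) / 14
        = (sqrt(2π·23n) / 14) · (23n/(14e))^(23n).
This matches Γ(23n+1)/14^(23n+1) with Stirling applied to Γ.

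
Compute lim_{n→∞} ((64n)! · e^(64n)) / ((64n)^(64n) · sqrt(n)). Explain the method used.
lim = sqrt(2π·64)

Stirling: (64n)! ~ sqrt(2π·64n) · (64n/e)^(64n). Hence
  (64n)! · e^(64n) / (64n)^(64n) ~ sqrt(2π·64n).
Dividing by sqrt(n): sqrt(2π·64n) / sqrt(n) = sqrt(2π·64) · n^((1−1)/2), so the limit is sqrt(2π·64).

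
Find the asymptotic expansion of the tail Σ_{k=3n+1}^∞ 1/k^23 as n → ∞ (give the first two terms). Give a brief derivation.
Σ_{k>3n} 1/k^23 = 1/(22 · (3n)^22) − 1/(2 · (3n)^23) + O(1/(3n)^24)

Compare to the integral: ∫_{3n}^∞ x^(−23) dx = [−x^(−22)/22]_{3n}^∞ = 1/((23−1)·(3n)^22). The Euler-Maclaurin correction adds −f(3n)/2 = −1/(2·(3n)^23). Euler-Maclaurin then gives
  Σ_{k>3n} 1/k^23 = ∫_{3n}^∞ dx/x^23 − 1/(2·(3n)^23) + O(1/(3n)^24).
(Equivalently this is ζ(23) − Σ_{k≤3n} 1/k^23.)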